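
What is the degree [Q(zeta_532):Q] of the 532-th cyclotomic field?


The degree equals Euler's totient phi(532).
532 = 2^2 * 7 * 19
phi(532) = 216

216


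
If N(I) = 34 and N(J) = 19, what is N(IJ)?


N(IJ) = N(I) * N(J)
= 34 * 19
= 646

646


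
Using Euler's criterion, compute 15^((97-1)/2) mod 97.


p = 97 is prime and the exponent is (p-1)/2 = 48, so by Euler's criterion 15^48 = (15/97) = +1 or -1 mod 97.
Compute by square-and-multiply:
  48 = 32 + 16 (binary 110000)
  Repeated squaring mod 97: 15^1 = 15, 15^2 = 31, 15^4 = 88, 15^8 = 81, 15^16 = 62, 15^32 = 61
  15^48 = 15^32 * 15^16 = 61 * 62 mod 97
    61 * 62 = 3782 = 96 mod 97
  15^48 = 96 mod 97
Result 96 = p - 1 = -1 mod 97: 15 is a quadratic non-residue mod 97. As a residue in [0, p-1] the value is 96.
15^48 mod 97 = 96

96


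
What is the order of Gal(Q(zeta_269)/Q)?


|Gal(Q(zeta_269)/Q)| = phi(269)
= 268

268


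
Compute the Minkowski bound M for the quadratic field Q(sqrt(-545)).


d = -545, d mod 4 = 3, so disc(K) = 4d = -2180; |disc(K)| = 2180
Imaginary quadratic field, so n = 2, s = r2 = 1, r1 = 0
M = (n!/n^n) * (4/pi)^s * sqrt(|disc(K)|) = (2!/2^2) * (4/pi)^1 * sqrt(2180)
= 0.5 * 1.273240 * 46.690470
= 29.7241

29.7241


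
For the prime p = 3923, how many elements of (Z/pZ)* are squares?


For prime p, the number of non-zero quadratic residues is (p-1)/2.
= (3923-1)/2
= 1961

1961


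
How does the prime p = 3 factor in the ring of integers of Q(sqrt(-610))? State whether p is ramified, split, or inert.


K = Q(sqrt(-610)). Since d mod 4 = 2, disc(K) = -2440.
Check p | disc: -2440 mod 3 = 2.
p does not divide disc. Compute Legendre symbol (d/p):
2^((3-1)/2) mod 3 = -1
(d/p) = -1, so p is inert: (p) stays prime with e=1, f=2, g=1.
Therefore p is inert.

inert


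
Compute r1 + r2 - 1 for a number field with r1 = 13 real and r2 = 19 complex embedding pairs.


By Dirichlet's unit theorem:
rank = r1 + r2 - 1
= 13 + 19 - 1
= 31

31


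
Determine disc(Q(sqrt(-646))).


For K = Q(sqrt(d)) with d squarefree: disc(K) = d if d = 1 mod 4, and disc(K) = 4d if d = 2 or 3 mod 4.
Here d = -646, and d mod 4 = 2.
d = 2 mod 4, not 1 (O_K = Z[sqrt(d)]), so disc(K) = 4d = 4 * (-646) = -2584

-2584


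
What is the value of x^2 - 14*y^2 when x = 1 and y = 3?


x^2 - d*y^2
= 1^2 - 14*3^2
= 1 - 126
= -125

-125


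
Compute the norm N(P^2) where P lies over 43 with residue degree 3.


N(P^a) = p^(a*f)
= 43^(2*3)
= 43^6
= 6321363049

6321363049


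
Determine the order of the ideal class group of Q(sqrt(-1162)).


K = Q(sqrt(-1162)). d mod 4 = 2, so D = disc(K) = 4d = -4648
h(K) equals the number of primitive reduced positive-definite forms (a, b, c) = a*x^2 + b*x*y + c*y^2 with b^2 - 4ac = D,
where reduced means |b| <= a <= c, with b >= 0 whenever |b| = a or a = c, and primitive means gcd(a, b, c) = 1.
Reduced forces 3a^2 <= |D| = 4648, so 1 <= a <= 39; b must have the parity of D, and c = (b^2 - D)/(4a) must be an integer >= a.
Enumerate a = 1..39, b in [-a, a]:
  a=1: (1, 0, 1162)  [1]
  a=2: (2, 0, 581)  [1]
  a=3..6: none
  a=7: (7, 0, 166)  [1]
  a=8..10: none
  a=11: (11, -4, 106), (11, 4, 106)  [2]
  a=12..13: none
  a=14: (14, 0, 83)  [1]
  a=15..18: none
  a=19: (19, -8, 62), (19, 8, 62)  [2]
  a=20..21: none
  a=22: (22, -4, 53), (22, 4, 53)  [2]
  a=23..30: none
  a=31: (31, -8, 38), (31, 8, 38)  [2]
  a=32..39: none
Total reduced forms: 1 + 1 + 1 + 2 + 1 + 2 + 2 + 2 = 12
h = 12

12


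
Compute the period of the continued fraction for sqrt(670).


Run the CF algorithm for sqrt(670).
a_0 = floor(sqrt(670)) = 25; set m_0=0, q_0=1.
Recurrence: m' = q*a - m,  q' = (d - m'^2)/q,  a' = floor((a_0 + m')/q').
  step 1: m=25, q=45, a=1
  step 2: m=20, q=6, a=7
  step 3: m=22, q=31, a=1
  step 4: m=9, q=19, a=1
  step 5: m=10, q=30, a=1
  step 6: m=20, q=9, a=5
  step 7: m=25, q=5, a=10
  step 8: m=25, q=9, a=5
  step 9: m=20, q=30, a=1
  step 10: m=10, q=19, a=1
  step 11: m=9, q=31, a=1
  step 12: m=22, q=6, a=7
  step 13: m=20, q=45, a=1
  step 14: m=25, q=1, a=50
a_14 = 2*a_0 = 50, so the period closes here.
sqrt(670) = [25; 1, 7, 1, 1, 1, 5, 10, 5, 1, 1, 1, 7, 1, 50]
Period length = 14

14


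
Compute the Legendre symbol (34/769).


p = 769 is prime, so compute (34/769) with the reciprocity algorithm (Jacobi-symbol steps: pull out 2s via (2/n), flip via reciprocity, reduce):
  pull out 2: (2/769) = +1  (since 769 mod 8 = 1)
  reciprocity: (17/769) -> +(769/17)
  reduce: (4/17)
  pull out 2: (2/17) = +1  (since 17 mod 8 = 1)
  pull out 2: (2/17) = +1  (since 17 mod 8 = 1)
  (1/17) = 1
Product of signs = 1
(34/769) = 1

1


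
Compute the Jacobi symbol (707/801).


Compute (707/801) via quadratic reciprocity:
  reciprocity: (707/801) -> +(801/707)
  reduce: (94/707)
  pull out 2: (2/707) = -1  (since 707 mod 8 = 3)
  reciprocity: (47/707) -> -(707/47)
  reduce: (2/47)
  pull out 2: (2/47) = +1  (since 47 mod 8 = 7)
  (1/47) = 1
Product of signs = 1

1


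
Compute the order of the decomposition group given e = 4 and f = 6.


|D_P| = e * f
= 4 * 6
= 24

24


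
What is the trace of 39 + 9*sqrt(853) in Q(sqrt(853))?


Tr(a + b*sqrt(d)) = (a + b*sqrt(d)) + (a - b*sqrt(d)) = 2a
= 2 * (39)
= 78

78


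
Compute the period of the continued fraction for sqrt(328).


Run the CF algorithm for sqrt(328).
a_0 = floor(sqrt(328)) = 18; set m_0=0, q_0=1.
Recurrence: m' = q*a - m,  q' = (d - m'^2)/q,  a' = floor((a_0 + m')/q').
  step 1: m=18, q=4, a=9
  step 2: m=18, q=1, a=36
a_2 = 2*a_0 = 36, so the period closes here.
sqrt(328) = [18; 9, 36]
Period length = 2

2


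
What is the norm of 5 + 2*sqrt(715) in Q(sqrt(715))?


N(a + b*sqrt(d)) = a^2 - d*b^2
= (5)^2 - (715)*(2)^2
= 25 - 2860
= -2835

-2835


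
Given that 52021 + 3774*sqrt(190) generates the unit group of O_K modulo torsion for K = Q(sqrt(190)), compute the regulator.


epsilon = 52021 + 3774*sqrt(190)
= 104042.0000
R = ln(104042.0000)
= 11.5525

11.5525


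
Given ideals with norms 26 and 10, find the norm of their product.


N(IJ) = N(I) * N(J)
= 26 * 10
= 260

260


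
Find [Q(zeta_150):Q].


The degree equals Euler's totient phi(150).
150 = 2 * 3 * 5^2
phi(150) = 40

40


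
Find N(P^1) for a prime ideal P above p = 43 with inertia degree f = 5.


N(P^a) = p^(a*f)
= 43^(1*5)
= 43^5
= 147008443

147008443


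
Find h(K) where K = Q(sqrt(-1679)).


K = Q(sqrt(-1679)). d mod 4 = 1, so D = disc(K) = d = -1679
h(K) equals the number of primitive reduced positive-definite forms (a, b, c) = a*x^2 + b*x*y + c*y^2 with b^2 - 4ac = D,
where reduced means |b| <= a <= c, with b >= 0 whenever |b| = a or a = c, and primitive means gcd(a, b, c) = 1.
Reduced forces 3a^2 <= |D| = 1679, so 1 <= a <= 23; b must have the parity of D, and c = (b^2 - D)/(4a) must be an integer >= a.
Enumerate a = 1..23, b in [-a, a]:
  a=1: (1, 1, 420)  [1]
  a=2: (2, -1, 210), (2, 1, 210)  [2]
  a=3: (3, -1, 140), (3, 1, 140)  [2]
  a=4: (4, -1, 105), (4, 1, 105)  [2]
  a=5: (5, -1, 84), (5, 1, 84)  [2]
  a=6: (6, -5, 71), (6, -1, 70), (6, 1, 70), (6, 5, 71)  [4]
  a=7: (7, -1, 60), (7, 1, 60)  [2]
  a=8: (8, -7, 54), (8, 7, 54)  [2]
  a=9: (9, -7, 48), (9, 7, 48)  [2]
  a=10: (10, -9, 44), (10, -1, 42), (10, 1, 42), (10, 9, 44)  [4]
  a=11: (11, -9, 40), (11, 9, 40)  [2]
  a=12: (12, -7, 36), (12, -1, 35), (12, 1, 35), (12, 7, 36)  [4]
  a=13: none
  a=14: (14, -13, 33), (14, -1, 30), (14, 1, 30), (14, 13, 33)  [4]
  a=15: (15, -11, 30), (15, -1, 28), (15, 1, 28), (15, 11, 30)  [4]
  a=16: (16, -7, 27), (16, 7, 27)  [2]
  a=17: (17, -15, 28), (17, 15, 28)  [2]
  a=18: (18, -11, 25), (18, -7, 24), (18, 7, 24), (18, 11, 25)  [4]
  a=19: none
  a=20: (20, -9, 22), (20, -1, 21), (20, 1, 21), (20, 9, 22)  [4]
  a=21: (21, -13, 22), (21, 13, 22)  [2]
  a=22: none
  a=23: (23, 23, 24)  [1]
Total reduced forms: 1 + 2 + 2 + 2 + 2 + 4 + 2 + 2 + 2 + 4 + 2 + 4 + 4 + 4 + 2 + 2 + 4 + 4 + 2 + 1 = 52
h = 52

52


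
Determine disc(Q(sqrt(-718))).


For K = Q(sqrt(d)) with d squarefree: disc(K) = d if d = 1 mod 4, and disc(K) = 4d if d = 2 or 3 mod 4.
Here d = -718, and d mod 4 = 2.
d = 2 mod 4, not 1 (O_K = Z[sqrt(d)]), so disc(K) = 4d = 4 * (-718) = -2872

-2872


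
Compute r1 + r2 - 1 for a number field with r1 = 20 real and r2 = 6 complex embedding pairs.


By Dirichlet's unit theorem:
rank = r1 + r2 - 1
= 20 + 6 - 1
= 25

25


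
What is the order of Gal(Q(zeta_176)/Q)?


|Gal(Q(zeta_176)/Q)| = phi(176)
= 80

80


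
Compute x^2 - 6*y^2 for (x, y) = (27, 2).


x^2 - d*y^2
= 27^2 - 6*2^2
= 729 - 24
= 705

705


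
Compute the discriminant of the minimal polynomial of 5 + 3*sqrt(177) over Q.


The element 5 + 3*sqrt(177) has minimal polynomial:
x^2 - 10*x - 1568
Discriminant = (-10)^2 - 4*(-1568)
= 100 + 6272
= 6372

6372


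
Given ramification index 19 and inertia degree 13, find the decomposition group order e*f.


|D_P| = e * f
= 19 * 13
= 247

247


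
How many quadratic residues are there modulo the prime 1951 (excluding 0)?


For prime p, the number of non-zero quadratic residues is (p-1)/2.
= (1951-1)/2
= 975

975


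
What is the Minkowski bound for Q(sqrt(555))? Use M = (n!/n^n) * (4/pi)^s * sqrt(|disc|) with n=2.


d = 555, d mod 4 = 3, so disc(K) = 4d = 2220; |disc(K)| = 2220
Real quadratic field, so n = 2, s = r2 = 0, r1 = 2
M = (n!/n^n) * (4/pi)^s * sqrt(|disc(K)|) = (2!/2^2) * (4/pi)^0 * sqrt(2220)
= 0.5 * 1.000000 * 47.116876
= 23.5584

23.5584


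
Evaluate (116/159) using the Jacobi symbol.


Compute (116/159) via quadratic reciprocity:
  pull out 2: (2/159) = +1  (since 159 mod 8 = 7)
  pull out 2: (2/159) = +1  (since 159 mod 8 = 7)
  reciprocity: (29/159) -> +(159/29)
  reduce: (14/29)
  pull out 2: (2/29) = -1  (since 29 mod 8 = 5)
  reciprocity: (7/29) -> +(29/7)
  reduce: (1/7)
  (1/7) = 1
Product of signs = -1

-1


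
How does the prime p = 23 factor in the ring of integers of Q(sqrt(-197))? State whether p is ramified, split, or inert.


K = Q(sqrt(-197)). Since d mod 4 = 3, disc(K) = -788.
Check p | disc: -788 mod 23 = 17.
p does not divide disc. Compute Legendre symbol (d/p):
10^((23-1)/2) mod 23 = -1
(d/p) = -1, so p is inert: (p) stays prime with e=1, f=2, g=1.
Therefore p is inert.

inert


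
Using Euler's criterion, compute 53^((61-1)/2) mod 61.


p = 61 is prime and the exponent is (p-1)/2 = 30, so by Euler's criterion 53^30 = (53/61) = +1 or -1 mod 61.
Compute by square-and-multiply:
  30 = 16 + 8 + 4 + 2 (binary 11110)
  Repeated squaring mod 61: 53^1 = 53, 53^2 = 3, 53^4 = 9, 53^8 = 20, 53^16 = 34
  53^30 = 53^16 * 53^8 * 53^4 * 53^2 = 34 * 20 * 9 * 3 mod 61
    34 * 20 = 680 = 9 mod 61
    9 * 9 = 81 = 20 mod 61
    20 * 3 = 60 = 60 mod 61
  53^30 = 60 mod 61
Result 60 = p - 1 = -1 mod 61: 53 is a quadratic non-residue mod 61. As a residue in [0, p-1] the value is 60.
53^30 mod 61 = 60

60


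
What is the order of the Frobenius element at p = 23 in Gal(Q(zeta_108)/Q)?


The Frobenius at p in Gal(Q(zeta_n)/Q) = (Z/nZ)* is the class of p, so its order is ord_108(23), the smallest k >= 1 with 23^k = 1 mod 108.
n = 108 = 2^2 * 3^3, phi(108) = 36; the order divides phi(n).
Divisors of 36: 1, 2, 3, 4, 6, 9, 12, 18, 36
Repeated squaring mod 108: 23^1 = 23, 23^2 = 97, 23^4 = 13, 23^8 = 61, 23^16 = 49, 23^32 = 25
Test divisors in increasing order:
  k=1: 23^1 = 23 mod 108
  k=2: 23^2 = 97 mod 108
  k=3: 23^3 = 97 * 23 = 71 mod 108
  k=4: 23^4 = 13 mod 108
  k=6: 23^6 = 13 * 97 = 73 mod 108
  k=9: 23^9 = 61 * 23 = 107 mod 108
  k=12: 23^12 = 61 * 13 = 37 mod 108
  k=18: 23^18 = 49 * 97 = 1 mod 108  <- first divisor giving 1
Order = 18

18


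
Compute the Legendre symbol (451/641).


p = 641 is prime, so compute (451/641) with the reciprocity algorithm (Jacobi-symbol steps: pull out 2s via (2/n), flip via reciprocity, reduce):
  reciprocity: (451/641) -> +(641/451)
  reduce: (190/451)
  pull out 2: (2/451) = -1  (since 451 mod 8 = 3)
  reciprocity: (95/451) -> -(451/95)
  reduce: (71/95)
  reciprocity: (71/95) -> -(95/71)
  reduce: (24/71)
  pull out 2: (2/71) = +1  (since 71 mod 8 = 7)
  pull out 2: (2/71) = +1  (since 71 mod 8 = 7)
  pull out 2: (2/71) = +1  (since 71 mod 8 = 7)
  reciprocity: (3/71) -> -(71/3)
  reduce: (2/3)
  pull out 2: (2/3) = -1  (since 3 mod 8 = 3)
  (1/3) = 1
Product of signs = -1
(451/641) = -1

-1


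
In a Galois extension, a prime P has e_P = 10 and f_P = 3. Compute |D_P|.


|D_P| = e * f
= 10 * 3
= 30

30


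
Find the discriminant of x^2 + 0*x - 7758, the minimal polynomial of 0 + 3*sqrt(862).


The element 0 + 3*sqrt(862) has minimal polynomial:
x^2 + 0*x - 7758
Discriminant = (0)^2 - 4*(-7758)
= 0 + 31032
= 31032

31032


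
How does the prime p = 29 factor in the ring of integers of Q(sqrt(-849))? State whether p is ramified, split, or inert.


K = Q(sqrt(-849)). Since d mod 4 = 3, disc(K) = -3396.
Check p | disc: -3396 mod 29 = 26.
p does not divide disc. Compute Legendre symbol (d/p):
21^((29-1)/2) mod 29 = -1
(d/p) = -1, so p is inert: (p) stays prime with e=1, f=2, g=1.
Therefore p is inert.

inert


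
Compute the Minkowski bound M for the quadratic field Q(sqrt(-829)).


d = -829, d mod 4 = 3, so disc(K) = 4d = -3316; |disc(K)| = 3316
Imaginary quadratic field, so n = 2, s = r2 = 1, r1 = 0
M = (n!/n^n) * (4/pi)^s * sqrt(|disc(K)|) = (2!/2^2) * (4/pi)^1 * sqrt(3316)
= 0.5 * 1.273240 * 57.584720
= 36.6596

36.6596


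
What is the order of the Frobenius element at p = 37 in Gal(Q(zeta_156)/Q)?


The Frobenius at p in Gal(Q(zeta_n)/Q) = (Z/nZ)* is the class of p, so its order is ord_156(37), the smallest k >= 1 with 37^k = 1 mod 156.
n = 156 = 2^2 * 3 * 13, phi(156) = 48; the order divides phi(n).
Divisors of 48: 1, 2, 3, 4, 6, 8, 12, 16, 24, 48
Repeated squaring mod 156: 37^1 = 37, 37^2 = 121, 37^4 = 133, 37^8 = 61, 37^16 = 133, 37^32 = 61
Test divisors in increasing order:
  k=1: 37^1 = 37 mod 156
  k=2: 37^2 = 121 mod 156
  k=3: 37^3 = 121 * 37 = 109 mod 156
  k=4: 37^4 = 133 mod 156
  k=6: 37^6 = 133 * 121 = 25 mod 156
  k=8: 37^8 = 61 mod 156
  k=12: 37^12 = 61 * 133 = 1 mod 156  <- first divisor giving 1
Order = 12

12


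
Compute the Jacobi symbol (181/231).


Compute (181/231) via quadratic reciprocity:
  reciprocity: (181/231) -> +(231/181)
  reduce: (50/181)
  pull out 2: (2/181) = -1  (since 181 mod 8 = 5)
  reciprocity: (25/181) -> +(181/25)
  reduce: (6/25)
  pull out 2: (2/25) = +1  (since 25 mod 8 = 1)
  reciprocity: (3/25) -> +(25/3)
  reduce: (1/3)
  (1/3) = 1
Product of signs = -1

-1


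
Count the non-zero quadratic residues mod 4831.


For prime p, the number of non-zero quadratic residues is (p-1)/2.
= (4831-1)/2
= 2415

2415


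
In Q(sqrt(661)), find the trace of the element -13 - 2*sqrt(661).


Tr(a + b*sqrt(d)) = (a + b*sqrt(d)) + (a - b*sqrt(d)) = 2a
= 2 * (-13)
= -26

-26


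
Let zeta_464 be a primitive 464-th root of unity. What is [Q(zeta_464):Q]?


The degree equals Euler's totient phi(464).
464 = 2^4 * 29
phi(464) = 224

224


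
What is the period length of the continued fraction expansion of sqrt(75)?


Run the CF algorithm for sqrt(75).
a_0 = floor(sqrt(75)) = 8; set m_0=0, q_0=1.
Recurrence: m' = q*a - m,  q' = (d - m'^2)/q,  a' = floor((a_0 + m')/q').
  step 1: m=8, q=11, a=1
  step 2: m=3, q=6, a=1
  step 3: m=3, q=11, a=1
  step 4: m=8, q=1, a=16
a_4 = 2*a_0 = 16, so the period closes here.
sqrt(75) = [8; 1, 1, 1, 16]
Period length = 4

4


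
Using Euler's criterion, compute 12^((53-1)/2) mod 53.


p = 53 is prime and the exponent is (p-1)/2 = 26, so by Euler's criterion 12^26 = (12/53) = +1 or -1 mod 53.
Compute by square-and-multiply:
  26 = 16 + 8 + 2 (binary 11010)
  Repeated squaring mod 53: 12^1 = 12, 12^2 = 38, 12^4 = 13, 12^8 = 10, 12^16 = 47
  12^26 = 12^16 * 12^8 * 12^2 = 47 * 10 * 38 mod 53
    47 * 10 = 470 = 46 mod 53
    46 * 38 = 1748 = 52 mod 53
  12^26 = 52 mod 53
Result 52 = p - 1 = -1 mod 53: 12 is a quadratic non-residue mod 53. As a residue in [0, p-1] the value is 52.
12^26 mod 53 = 52

52


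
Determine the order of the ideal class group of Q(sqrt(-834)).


K = Q(sqrt(-834)). d mod 4 = 2, so D = disc(K) = 4d = -3336
h(K) equals the number of primitive reduced positive-definite forms (a, b, c) = a*x^2 + b*x*y + c*y^2 with b^2 - 4ac = D,
where reduced means |b| <= a <= c, with b >= 0 whenever |b| = a or a = c, and primitive means gcd(a, b, c) = 1.
Reduced forces 3a^2 <= |D| = 3336, so 1 <= a <= 33; b must have the parity of D, and c = (b^2 - D)/(4a) must be an integer >= a.
Enumerate a = 1..33, b in [-a, a]:
  a=1: (1, 0, 834)  [1]
  a=2: (2, 0, 417)  [1]
  a=3: (3, 0, 278)  [1]
  a=4: none
  a=5: (5, -2, 167), (5, 2, 167)  [2]
  a=6: (6, 0, 139)  [1]
  a=7..9: none
  a=10: (10, -8, 85), (10, 8, 85)  [2]
  a=11..14: none
  a=15: (15, -12, 58), (15, 12, 58)  [2]
  a=16: none
  a=17: (17, -8, 50), (17, 8, 50)  [2]
  a=18..24: none
  a=25: (25, -8, 34), (25, 8, 34)  [2]
  a=26..28: none
  a=29: (29, -12, 30), (29, 12, 30)  [2]
  a=30..33: none
Total reduced forms: 1 + 1 + 1 + 2 + 1 + 2 + 2 + 2 + 2 + 2 = 16
h = 16

16


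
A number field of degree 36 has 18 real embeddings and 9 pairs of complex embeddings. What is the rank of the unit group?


By Dirichlet's unit theorem:
rank = r1 + r2 - 1
= 18 + 9 - 1
= 26

26


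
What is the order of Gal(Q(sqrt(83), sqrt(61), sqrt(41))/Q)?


The 3 square roots of distinct primes are multiplicatively independent over Q,
so [K:Q] = 2^3 and Gal(K/Q) is isomorphic to (Z/2Z)^3.
|Gal| = 2^3 = 8

8


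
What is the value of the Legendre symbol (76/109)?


p = 109 is prime, so compute (76/109) with the reciprocity algorithm (Jacobi-symbol steps: pull out 2s via (2/n), flip via reciprocity, reduce):
  pull out 2: (2/109) = -1  (since 109 mod 8 = 5)
  pull out 2: (2/109) = -1  (since 109 mod 8 = 5)
  reciprocity: (19/109) -> +(109/19)
  reduce: (14/19)
  pull out 2: (2/19) = -1  (since 19 mod 8 = 3)
  reciprocity: (7/19) -> -(19/7)
  reduce: (5/7)
  reciprocity: (5/7) -> +(7/5)
  reduce: (2/5)
  pull out 2: (2/5) = -1  (since 5 mod 8 = 5)
  (1/5) = 1
Product of signs = -1
(76/109) = -1

-1


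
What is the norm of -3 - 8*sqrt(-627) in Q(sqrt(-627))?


N(a + b*sqrt(d)) = a^2 - d*b^2
= (-3)^2 - (-627)*(-8)^2
= 9 + 40128
= 40137

40137


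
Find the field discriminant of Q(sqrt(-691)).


For K = Q(sqrt(d)) with d squarefree: disc(K) = d if d = 1 mod 4, and disc(K) = 4d if d = 2 or 3 mod 4.
Here d = -691, and d mod 4 = 1.
d = 1 mod 4 (O_K = Z[(1+sqrt(d))/2]), so disc(K) = d = -691

-691


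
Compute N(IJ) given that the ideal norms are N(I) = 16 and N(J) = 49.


N(IJ) = N(I) * N(J)
= 16 * 49
= 784

784


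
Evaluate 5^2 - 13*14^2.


x^2 - d*y^2
= 5^2 - 13*14^2
= 25 - 2548
= -2523

-2523


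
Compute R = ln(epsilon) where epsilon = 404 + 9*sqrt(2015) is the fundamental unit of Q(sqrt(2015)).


epsilon = 404 + 9*sqrt(2015)
= 807.9988
R = ln(807.9988)
= 6.6946

6.6946


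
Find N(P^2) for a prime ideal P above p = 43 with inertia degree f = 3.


N(P^a) = p^(a*f)
= 43^(2*3)
= 43^6
= 6321363049

6321363049


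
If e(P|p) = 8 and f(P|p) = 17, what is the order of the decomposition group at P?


|D_P| = e * f
= 8 * 17
= 136

136


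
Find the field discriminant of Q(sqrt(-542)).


For K = Q(sqrt(d)) with d squarefree: disc(K) = d if d = 1 mod 4, and disc(K) = 4d if d = 2 or 3 mod 4.
Here d = -542, and d mod 4 = 2.
d = 2 mod 4, not 1 (O_K = Z[sqrt(d)]), so disc(K) = 4d = 4 * (-542) = -2168

-2168


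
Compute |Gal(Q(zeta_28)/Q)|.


|Gal(Q(zeta_28)/Q)| = phi(28)
= 12

12


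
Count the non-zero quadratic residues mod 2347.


For prime p, the number of non-zero quadratic residues is (p-1)/2.
= (2347-1)/2
= 1173

1173


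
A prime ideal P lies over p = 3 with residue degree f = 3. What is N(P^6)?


N(P^a) = p^(a*f)
= 3^(6*3)
= 3^18
= 387420489

387420489


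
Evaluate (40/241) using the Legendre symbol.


p = 241 is prime, so compute (40/241) with the reciprocity algorithm (Jacobi-symbol steps: pull out 2s via (2/n), flip via reciprocity, reduce):
  pull out 2: (2/241) = +1  (since 241 mod 8 = 1)
  pull out 2: (2/241) = +1  (since 241 mod 8 = 1)
  pull out 2: (2/241) = +1  (since 241 mod 8 = 1)
  reciprocity: (5/241) -> +(241/5)
  reduce: (1/5)
  (1/5) = 1
Product of signs = 1
(40/241) = 1

1


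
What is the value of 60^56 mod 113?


p = 113 is prime and the exponent is (p-1)/2 = 56, so by Euler's criterion 60^56 = (60/113) = +1 or -1 mod 113.
Compute by square-and-multiply:
  56 = 32 + 16 + 8 (binary 111000)
  Repeated squaring mod 113: 60^1 = 60, 60^2 = 97, 60^4 = 30, 60^8 = 109, 60^16 = 16, 60^32 = 30
  60^56 = 60^32 * 60^16 * 60^8 = 30 * 16 * 109 mod 113
    30 * 16 = 480 = 28 mod 113
    28 * 109 = 3052 = 1 mod 113
  60^56 = 1 mod 113
Result 1: 60 is a quadratic residue mod 113.
60^56 mod 113 = 1

1


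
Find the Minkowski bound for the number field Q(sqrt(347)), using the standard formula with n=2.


d = 347, d mod 4 = 3, so disc(K) = 4d = 1388; |disc(K)| = 1388
Real quadratic field, so n = 2, s = r2 = 0, r1 = 2
M = (n!/n^n) * (4/pi)^s * sqrt(|disc(K)|) = (2!/2^2) * (4/pi)^0 * sqrt(1388)
= 0.5 * 1.000000 * 37.255872
= 18.6279

18.6279


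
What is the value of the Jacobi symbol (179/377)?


Compute (179/377) via quadratic reciprocity:
  reciprocity: (179/377) -> +(377/179)
  reduce: (19/179)
  reciprocity: (19/179) -> -(179/19)
  reduce: (8/19)
  pull out 2: (2/19) = -1  (since 19 mod 8 = 3)
  pull out 2: (2/19) = -1  (since 19 mod 8 = 3)
  pull out 2: (2/19) = -1  (since 19 mod 8 = 3)
  (1/19) = 1
Product of signs = 1

1


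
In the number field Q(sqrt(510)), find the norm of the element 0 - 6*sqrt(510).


N(a + b*sqrt(d)) = a^2 - d*b^2
= (0)^2 - (510)*(-6)^2
= 0 - 18360
= -18360

-18360


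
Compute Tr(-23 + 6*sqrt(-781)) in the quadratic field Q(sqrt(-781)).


Tr(a + b*sqrt(d)) = (a + b*sqrt(d)) + (a - b*sqrt(d)) = 2a
= 2 * (-23)
= -46

-46


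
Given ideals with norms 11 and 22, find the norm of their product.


N(IJ) = N(I) * N(J)
= 11 * 22
= 242

242


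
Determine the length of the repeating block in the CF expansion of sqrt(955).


Run the CF algorithm for sqrt(955).
a_0 = floor(sqrt(955)) = 30; set m_0=0, q_0=1.
Recurrence: m' = q*a - m,  q' = (d - m'^2)/q,  a' = floor((a_0 + m')/q').
  step 1: m=30, q=55, a=1
  step 2: m=25, q=6, a=9
  step 3: m=29, q=19, a=3
  step 4: m=28, q=9, a=6
  step 5: m=26, q=31, a=1
  step 6: m=5, q=30, a=1
  step 7: m=25, q=11, a=5
  step 8: m=30, q=5, a=12
  step 9: m=30, q=11, a=5
  step 10: m=25, q=30, a=1
  step 11: m=5, q=31, a=1
  step 12: m=26, q=9, a=6
  step 13: m=28, q=19, a=3
  step 14: m=29, q=6, a=9
  step 15: m=25, q=55, a=1
  step 16: m=30, q=1, a=60
a_16 = 2*a_0 = 60, so the period closes here.
sqrt(955) = [30; 1, 9, 3, 6, 1, 1, 5, 12, 5, 1, 1, 6, 3, 9, 1, 60]
Period length = 16

16


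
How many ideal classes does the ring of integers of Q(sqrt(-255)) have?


K = Q(sqrt(-255)). d mod 4 = 1, so D = disc(K) = d = -255
h(K) equals the number of primitive reduced positive-definite forms (a, b, c) = a*x^2 + b*x*y + c*y^2 with b^2 - 4ac = D,
where reduced means |b| <= a <= c, with b >= 0 whenever |b| = a or a = c, and primitive means gcd(a, b, c) = 1.
Reduced forces 3a^2 <= |D| = 255, so 1 <= a <= 9; b must have the parity of D, and c = (b^2 - D)/(4a) must be an integer >= a.
Enumerate a = 1..9, b in [-a, a]:
  a=1: (1, 1, 64)  [1]
  a=2: (2, -1, 32), (2, 1, 32)  [2]
  a=3: (3, 3, 22)  [1]
  a=4: (4, -1, 16), (4, 1, 16)  [2]
  a=5: (5, 5, 14)  [1]
  a=6: (6, -3, 11), (6, 3, 11)  [2]
  a=7: (7, -5, 10), (7, 5, 10)  [2]
  a=8: (8, 1, 8)  [1]
  a=9: none
Total reduced forms: 1 + 2 + 1 + 2 + 1 + 2 + 2 + 1 = 12
h = 12

12


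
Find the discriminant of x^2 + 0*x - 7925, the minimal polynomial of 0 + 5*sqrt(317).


The element 0 + 5*sqrt(317) has minimal polynomial:
x^2 + 0*x - 7925
Discriminant = (0)^2 - 4*(-7925)
= 0 + 31700
= 31700

31700


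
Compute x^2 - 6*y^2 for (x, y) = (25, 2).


x^2 - d*y^2
= 25^2 - 6*2^2
= 625 - 24
= 601

601


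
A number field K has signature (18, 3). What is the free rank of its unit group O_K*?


By Dirichlet's unit theorem:
rank = r1 + r2 - 1
= 18 + 3 - 1
= 20

20


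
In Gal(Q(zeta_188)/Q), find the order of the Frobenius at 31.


The Frobenius at p in Gal(Q(zeta_n)/Q) = (Z/nZ)* is the class of p, so its order is ord_188(31), the smallest k >= 1 with 31^k = 1 mod 188.
n = 188 = 2^2 * 47, phi(188) = 92; the order divides phi(n).
Divisors of 92: 1, 2, 4, 23, 46, 92
Repeated squaring mod 188: 31^1 = 31, 31^2 = 21, 31^4 = 65, 31^8 = 89, 31^16 = 25, 31^32 = 61, 31^64 = 149
Test divisors in increasing order:
  k=1: 31^1 = 31 mod 188
  k=2: 31^2 = 21 mod 188
  k=4: 31^4 = 65 mod 188
  k=23: 31^23 = 25 * 65 * 21 * 31 = 187 mod 188
  k=46: 31^46 = 61 * 89 * 65 * 21 = 1 mod 188  <- first divisor giving 1
Order = 46

46


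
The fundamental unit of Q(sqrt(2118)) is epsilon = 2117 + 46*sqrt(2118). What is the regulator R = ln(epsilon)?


epsilon = 2117 + 46*sqrt(2118)
= 4233.9998
R = ln(4233.9998)
= 8.3509

8.3509


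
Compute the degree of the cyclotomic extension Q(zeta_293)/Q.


The degree equals Euler's totient phi(293).
293 = 293
phi(293) = 292

292


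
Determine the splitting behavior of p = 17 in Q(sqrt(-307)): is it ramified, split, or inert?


K = Q(sqrt(-307)). Since d mod 4 = 1, disc(K) = -307.
Check p | disc: -307 mod 17 = 16.
p does not divide disc. Compute Legendre symbol (d/p):
16^((17-1)/2) mod 17 = 1
(d/p) = 1, so p splits: (p) = P*P' with e=1, f=1, g=2.
Therefore p is split.

split


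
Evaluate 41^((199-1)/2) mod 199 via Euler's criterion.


p = 199 is prime and the exponent is (p-1)/2 = 99, so by Euler's criterion 41^99 = (41/199) = +1 or -1 mod 199.
Compute by square-and-multiply:
  99 = 64 + 32 + 2 + 1 (binary 1100011)
  Repeated squaring mod 199: 41^1 = 41, 41^2 = 89, 41^4 = 160, 41^8 = 128, 41^16 = 66, 41^32 = 177, 41^64 = 86
  41^99 = 41^64 * 41^32 * 41^2 * 41^1 = 86 * 177 * 89 * 41 mod 199
    86 * 177 = 15222 = 98 mod 199
    98 * 89 = 8722 = 165 mod 199
    165 * 41 = 6765 = 198 mod 199
  41^99 = 198 mod 199
Result 198 = p - 1 = -1 mod 199: 41 is a quadratic non-residue mod 199. As a residue in [0, p-1] the value is 198.
41^99 mod 199 = 198

198


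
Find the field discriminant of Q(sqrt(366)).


For K = Q(sqrt(d)) with d squarefree: disc(K) = d if d = 1 mod 4, and disc(K) = 4d if d = 2 or 3 mod 4.
Here d = 366, and d mod 4 = 2.
d = 2 mod 4, not 1 (O_K = Z[sqrt(d)]), so disc(K) = 4d = 4 * (366) = 1464

1464


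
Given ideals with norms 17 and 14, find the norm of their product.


N(IJ) = N(I) * N(J)
= 17 * 14
= 238

238


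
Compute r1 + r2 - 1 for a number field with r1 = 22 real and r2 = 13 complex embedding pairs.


By Dirichlet's unit theorem:
rank = r1 + r2 - 1
= 22 + 13 - 1
= 34

34


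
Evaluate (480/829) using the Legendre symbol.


p = 829 is prime, so compute (480/829) with the reciprocity algorithm (Jacobi-symbol steps: pull out 2s via (2/n), flip via reciprocity, reduce):
  pull out 2: (2/829) = -1  (since 829 mod 8 = 5)
  pull out 2: (2/829) = -1  (since 829 mod 8 = 5)
  pull out 2: (2/829) = -1  (since 829 mod 8 = 5)
  pull out 2: (2/829) = -1  (since 829 mod 8 = 5)
  pull out 2: (2/829) = -1  (since 829 mod 8 = 5)
  reciprocity: (15/829) -> +(829/15)
  reduce: (4/15)
  pull out 2: (2/15) = +1  (since 15 mod 8 = 7)
  pull out 2: (2/15) = +1  (since 15 mod 8 = 7)
  (1/15) = 1
Product of signs = -1
(480/829) = -1

-1


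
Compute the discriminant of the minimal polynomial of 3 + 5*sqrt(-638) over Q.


The element 3 + 5*sqrt(-638) has minimal polynomial:
x^2 - 6*x + 15959
Discriminant = (-6)^2 - 4*(15959)
= 36 - 63836
= -63800

-63800


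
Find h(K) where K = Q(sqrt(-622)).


K = Q(sqrt(-622)). d mod 4 = 2, so D = disc(K) = 4d = -2488
h(K) equals the number of primitive reduced positive-definite forms (a, b, c) = a*x^2 + b*x*y + c*y^2 with b^2 - 4ac = D,
where reduced means |b| <= a <= c, with b >= 0 whenever |b| = a or a = c, and primitive means gcd(a, b, c) = 1.
Reduced forces 3a^2 <= |D| = 2488, so 1 <= a <= 28; b must have the parity of D, and c = (b^2 - D)/(4a) must be an integer >= a.
Enumerate a = 1..28, b in [-a, a]:
  a=1: (1, 0, 622)  [1]
  a=2: (2, 0, 311)  [1]
  a=3..6: none
  a=7: (7, -2, 89), (7, 2, 89)  [2]
  a=8..10: none
  a=11: (11, -8, 58), (11, 8, 58)  [2]
  a=12..13: none
  a=14: (14, -12, 47), (14, 12, 47)  [2]
  a=15..18: none
  a=19: (19, -18, 37), (19, 18, 37)  [2]
  a=20..21: none
  a=22: (22, -8, 29), (22, 8, 29)  [2]
  a=23..28: none
Total reduced forms: 1 + 1 + 2 + 2 + 2 + 2 + 2 = 12
h = 12

12


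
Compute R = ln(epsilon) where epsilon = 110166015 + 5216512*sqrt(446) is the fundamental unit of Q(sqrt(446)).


epsilon = 110166015 + 5216512*sqrt(446)
= 2.2033e+08
R = ln(2.2033e+08)
= 19.2106

19.2106


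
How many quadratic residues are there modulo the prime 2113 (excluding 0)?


For prime p, the number of non-zero quadratic residues is (p-1)/2.
= (2113-1)/2
= 1056

1056


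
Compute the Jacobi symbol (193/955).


Compute (193/955) via quadratic reciprocity:
  reciprocity: (193/955) -> +(955/193)
  reduce: (183/193)
  reciprocity: (183/193) -> +(193/183)
  reduce: (10/183)
  pull out 2: (2/183) = +1  (since 183 mod 8 = 7)
  reciprocity: (5/183) -> +(183/5)
  reduce: (3/5)
  reciprocity: (3/5) -> +(5/3)
  reduce: (2/3)
  pull out 2: (2/3) = -1  (since 3 mod 8 = 3)
  (1/3) = 1
Product of signs = -1

-1


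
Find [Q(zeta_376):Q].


The degree equals Euler's totient phi(376).
376 = 2^3 * 47
phi(376) = 184

184


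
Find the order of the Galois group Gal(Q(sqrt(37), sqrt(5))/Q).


The 2 square roots of distinct primes are multiplicatively independent over Q,
so [K:Q] = 2^2 and Gal(K/Q) is isomorphic to (Z/2Z)^2.
|Gal| = 2^2 = 4

4


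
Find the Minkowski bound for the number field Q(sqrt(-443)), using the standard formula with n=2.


d = -443, d mod 4 = 1, so disc(K) = d = -443; |disc(K)| = 443
Imaginary quadratic field, so n = 2, s = r2 = 1, r1 = 0
M = (n!/n^n) * (4/pi)^s * sqrt(|disc(K)|) = (2!/2^2) * (4/pi)^1 * sqrt(443)
= 0.5 * 1.273240 * 21.047565
= 13.3993

13.3993


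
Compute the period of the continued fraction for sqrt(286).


Run the CF algorithm for sqrt(286).
a_0 = floor(sqrt(286)) = 16; set m_0=0, q_0=1.
Recurrence: m' = q*a - m,  q' = (d - m'^2)/q,  a' = floor((a_0 + m')/q').
  step 1: m=16, q=30, a=1
  step 2: m=14, q=3, a=10
  step 3: m=16, q=10, a=3
  step 4: m=14, q=9, a=3
  step 5: m=13, q=13, a=2
  step 6: m=13, q=9, a=3
  step 7: m=14, q=10, a=3
  step 8: m=16, q=3, a=10
  step 9: m=14, q=30, a=1
  step 10: m=16, q=1, a=32
a_10 = 2*a_0 = 32, so the period closes here.
sqrt(286) = [16; 1, 10, 3, 3, 2, 3, 3, 10, 1, 32]
Period length = 10

10


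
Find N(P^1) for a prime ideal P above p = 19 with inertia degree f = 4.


N(P^a) = p^(a*f)
= 19^(1*4)
= 19^4
= 130321

130321


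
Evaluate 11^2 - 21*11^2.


x^2 - d*y^2
= 11^2 - 21*11^2
= 121 - 2541
= -2420

-2420


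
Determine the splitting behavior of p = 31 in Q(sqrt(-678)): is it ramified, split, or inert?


K = Q(sqrt(-678)). Since d mod 4 = 2, disc(K) = -2712.
Check p | disc: -2712 mod 31 = 16.
p does not divide disc. Compute Legendre symbol (d/p):
4^((31-1)/2) mod 31 = 1
(d/p) = 1, so p splits: (p) = P*P' with e=1, f=1, g=2.
Therefore p is split.

split


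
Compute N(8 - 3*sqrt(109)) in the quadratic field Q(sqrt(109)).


N(a + b*sqrt(d)) = a^2 - d*b^2
= (8)^2 - (109)*(-3)^2
= 64 - 981
= -917

-917


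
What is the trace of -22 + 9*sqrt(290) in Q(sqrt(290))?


Tr(a + b*sqrt(d)) = (a + b*sqrt(d)) + (a - b*sqrt(d)) = 2a
= 2 * (-22)
= -44

-44


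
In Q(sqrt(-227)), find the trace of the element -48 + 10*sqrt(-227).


Tr(a + b*sqrt(d)) = (a + b*sqrt(d)) + (a - b*sqrt(d)) = 2a
= 2 * (-48)
= -96

-96


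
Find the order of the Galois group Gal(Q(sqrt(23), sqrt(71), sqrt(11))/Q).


The 3 square roots of distinct primes are multiplicatively independent over Q,
so [K:Q] = 2^3 and Gal(K/Q) is isomorphic to (Z/2Z)^3.
|Gal| = 2^3 = 8

8


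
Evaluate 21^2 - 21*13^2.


x^2 - d*y^2
= 21^2 - 21*13^2
= 441 - 3549
= -3108

-3108


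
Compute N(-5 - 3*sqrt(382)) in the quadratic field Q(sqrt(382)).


N(a + b*sqrt(d)) = a^2 - d*b^2
= (-5)^2 - (382)*(-3)^2
= 25 - 3438
= -3413

-3413


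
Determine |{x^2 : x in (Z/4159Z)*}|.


For prime p, the number of non-zero quadratic residues is (p-1)/2.
= (4159-1)/2
= 2079

2079


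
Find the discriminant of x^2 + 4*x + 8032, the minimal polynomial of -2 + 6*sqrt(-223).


The element -2 + 6*sqrt(-223) has minimal polynomial:
x^2 + 4*x + 8032
Discriminant = (4)^2 - 4*(8032)
= 16 - 32128
= -32112

-32112


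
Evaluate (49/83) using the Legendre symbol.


p = 83 is prime, so compute (49/83) with the reciprocity algorithm (Jacobi-symbol steps: pull out 2s via (2/n), flip via reciprocity, reduce):
  reciprocity: (49/83) -> +(83/49)
  reduce: (34/49)
  pull out 2: (2/49) = +1  (since 49 mod 8 = 1)
  reciprocity: (17/49) -> +(49/17)
  reduce: (15/17)
  reciprocity: (15/17) -> +(17/15)
  reduce: (2/15)
  pull out 2: (2/15) = +1  (since 15 mod 8 = 7)
  (1/15) = 1
Product of signs = 1
(49/83) = 1

1


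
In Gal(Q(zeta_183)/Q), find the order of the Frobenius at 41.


The Frobenius at p in Gal(Q(zeta_n)/Q) = (Z/nZ)* is the class of p, so its order is ord_183(41), the smallest k >= 1 with 41^k = 1 mod 183.
n = 183 = 3 * 61, phi(183) = 120; the order divides phi(n).
Divisors of 120: 1, 2, 3, 4, 5, 6, 8, 10, 12, 15, 20, 24, 30, 40, 60, 120
Repeated squaring mod 183: 41^1 = 41, 41^2 = 34, 41^4 = 58, 41^8 = 70, 41^16 = 142, 41^32 = 34, 41^64 = 58
Test divisors in increasing order:
  k=1: 41^1 = 41 mod 183
  k=2: 41^2 = 34 mod 183
  k=3: 41^3 = 34 * 41 = 113 mod 183
  k=4: 41^4 = 58 mod 183
  k=5: 41^5 = 58 * 41 = 182 mod 183
  k=6: 41^6 = 58 * 34 = 142 mod 183
  k=8: 41^8 = 70 mod 183
  k=10: 41^10 = 70 * 34 = 1 mod 183  <- first divisor giving 1
Order = 10

10


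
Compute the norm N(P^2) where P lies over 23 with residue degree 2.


N(P^a) = p^(a*f)
= 23^(2*2)
= 23^4
= 279841

279841


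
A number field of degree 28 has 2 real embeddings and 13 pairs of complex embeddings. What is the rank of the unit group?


By Dirichlet's unit theorem:
rank = r1 + r2 - 1
= 2 + 13 - 1
= 14

14


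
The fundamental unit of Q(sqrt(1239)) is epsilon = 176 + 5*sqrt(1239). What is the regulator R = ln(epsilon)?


epsilon = 176 + 5*sqrt(1239)
= 351.9972
R = ln(351.9972)
= 5.8636

5.8636


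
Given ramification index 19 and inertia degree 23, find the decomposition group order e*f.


|D_P| = e * f
= 19 * 23
= 437

437


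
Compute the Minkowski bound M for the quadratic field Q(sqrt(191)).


d = 191, d mod 4 = 3, so disc(K) = 4d = 764; |disc(K)| = 764
Real quadratic field, so n = 2, s = r2 = 0, r1 = 2
M = (n!/n^n) * (4/pi)^s * sqrt(|disc(K)|) = (2!/2^2) * (4/pi)^0 * sqrt(764)
= 0.5 * 1.000000 * 27.640550
= 13.8203

13.8203


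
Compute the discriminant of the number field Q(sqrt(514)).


For K = Q(sqrt(d)) with d squarefree: disc(K) = d if d = 1 mod 4, and disc(K) = 4d if d = 2 or 3 mod 4.
Here d = 514, and d mod 4 = 2.
d = 2 mod 4, not 1 (O_K = Z[sqrt(d)]), so disc(K) = 4d = 4 * (514) = 2056

2056


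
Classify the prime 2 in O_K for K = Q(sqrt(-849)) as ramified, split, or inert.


K = Q(sqrt(-849)). Since d mod 4 = 3, disc(K) = -3396.
Check p | disc: -3396 mod 2 = 0.
p divides disc, so p ramifies: (p) = P^2 with e=2, f=1, g=1.
Therefore p is ramified.

ramified


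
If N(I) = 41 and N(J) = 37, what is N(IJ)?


N(IJ) = N(I) * N(J)
= 41 * 37
= 1517

1517


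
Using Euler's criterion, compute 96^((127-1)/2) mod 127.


p = 127 is prime and the exponent is (p-1)/2 = 63, so by Euler's criterion 96^63 = (96/127) = +1 or -1 mod 127.
Compute by square-and-multiply:
  63 = 32 + 16 + 8 + 4 + 2 + 1 (binary 111111)
  Repeated squaring mod 127: 96^1 = 96, 96^2 = 72, 96^4 = 104, 96^8 = 21, 96^16 = 60, 96^32 = 44
  96^63 = 96^32 * 96^16 * 96^8 * 96^4 * 96^2 * 96^1 = 44 * 60 * 21 * 104 * 72 * 96 mod 127
    44 * 60 = 2640 = 100 mod 127
    100 * 21 = 2100 = 68 mod 127
    68 * 104 = 7072 = 87 mod 127
    87 * 72 = 6264 = 41 mod 127
    41 * 96 = 3936 = 126 mod 127
  96^63 = 126 mod 127
Result 126 = p - 1 = -1 mod 127: 96 is a quadratic non-residue mod 127. As a residue in [0, p-1] the value is 126.
96^63 mod 127 = 126

126


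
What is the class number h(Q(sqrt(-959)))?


K = Q(sqrt(-959)). d mod 4 = 1, so D = disc(K) = d = -959
h(K) equals the number of primitive reduced positive-definite forms (a, b, c) = a*x^2 + b*x*y + c*y^2 with b^2 - 4ac = D,
where reduced means |b| <= a <= c, with b >= 0 whenever |b| = a or a = c, and primitive means gcd(a, b, c) = 1.
Reduced forces 3a^2 <= |D| = 959, so 1 <= a <= 17; b must have the parity of D, and c = (b^2 - D)/(4a) must be an integer >= a.
Enumerate a = 1..17, b in [-a, a]:
  a=1: (1, 1, 240)  [1]
  a=2: (2, -1, 120), (2, 1, 120)  [2]
  a=3: (3, -1, 80), (3, 1, 80)  [2]
  a=4: (4, -1, 60), (4, 1, 60)  [2]
  a=5: (5, -1, 48), (5, 1, 48)  [2]
  a=6: (6, -5, 41), (6, -1, 40), (6, 1, 40), (6, 5, 41)  [4]
  a=7: (7, 7, 36)  [1]
  a=8: (8, -1, 30), (8, 1, 30)  [2]
  a=9: (9, -7, 28), (9, 7, 28)  [2]
  a=10: (10, -9, 26), (10, -1, 24), (10, 1, 24), (10, 9, 26)  [4]
  a=11: (11, -3, 22), (11, 3, 22)  [2]
  a=12: (12, -7, 21), (12, -1, 20), (12, 1, 20), (12, 7, 21)  [4]
  a=13: (13, -9, 20), (13, 9, 20)  [2]
  a=14: (14, -7, 18), (14, 7, 18)  [2]
  a=15: (15, -11, 18), (15, -1, 16), (15, 1, 16), (15, 11, 18)  [4]
  a=16..17: none
Total reduced forms: 1 + 2 + 2 + 2 + 2 + 4 + 1 + 2 + 2 + 4 + 2 + 4 + 2 + 2 + 4 = 36
h = 36

36


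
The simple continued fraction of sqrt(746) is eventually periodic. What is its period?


Run the CF algorithm for sqrt(746).
a_0 = floor(sqrt(746)) = 27; set m_0=0, q_0=1.
Recurrence: m' = q*a - m,  q' = (d - m'^2)/q,  a' = floor((a_0 + m')/q').
  step 1: m=27, q=17, a=3
  step 2: m=24, q=10, a=5
  step 3: m=26, q=7, a=7
  step 4: m=23, q=31, a=1
  step 5: m=8, q=22, a=1
  step 6: m=14, q=25, a=1
  step 7: m=11, q=25, a=1
  step 8: m=14, q=22, a=1
  step 9: m=8, q=31, a=1
  step 10: m=23, q=7, a=7
  step 11: m=26, q=10, a=5
  step 12: m=24, q=17, a=3
  step 13: m=27, q=1, a=54
a_13 = 2*a_0 = 54, so the period closes here.
sqrt(746) = [27; 3, 5, 7, 1, 1, 1, 1, 1, 1, 7, 5, 3, 54]
Period length = 13

13


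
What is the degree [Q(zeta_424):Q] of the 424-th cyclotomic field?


The degree equals Euler's totient phi(424).
424 = 2^3 * 53
phi(424) = 208

208


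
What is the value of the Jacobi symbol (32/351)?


Compute (32/351) via quadratic reciprocity:
  pull out 2: (2/351) = +1  (since 351 mod 8 = 7)
  pull out 2: (2/351) = +1  (since 351 mod 8 = 7)
  pull out 2: (2/351) = +1  (since 351 mod 8 = 7)
  pull out 2: (2/351) = +1  (since 351 mod 8 = 7)
  pull out 2: (2/351) = +1  (since 351 mod 8 = 7)
  (1/351) = 1
Product of signs = 1

1


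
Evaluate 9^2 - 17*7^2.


x^2 - d*y^2
= 9^2 - 17*7^2
= 81 - 833
= -752

-752


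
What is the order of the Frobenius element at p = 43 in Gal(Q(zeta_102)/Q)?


The Frobenius at p in Gal(Q(zeta_n)/Q) = (Z/nZ)* is the class of p, so its order is ord_102(43), the smallest k >= 1 with 43^k = 1 mod 102.
n = 102 = 2 * 3 * 17, phi(102) = 32; the order divides phi(n).
Divisors of 32: 1, 2, 4, 8, 16, 32
Repeated squaring mod 102: 43^1 = 43, 43^2 = 13, 43^4 = 67, 43^8 = 1, 43^16 = 1, 43^32 = 1
Test divisors in increasing order:
  k=1: 43^1 = 43 mod 102
  k=2: 43^2 = 13 mod 102
  k=4: 43^4 = 67 mod 102
  k=8: 43^8 = 1 mod 102  <- first divisor giving 1
Order = 8

8


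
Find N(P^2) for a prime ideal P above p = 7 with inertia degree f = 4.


N(P^a) = p^(a*f)
= 7^(2*4)
= 7^8
= 5764801

5764801


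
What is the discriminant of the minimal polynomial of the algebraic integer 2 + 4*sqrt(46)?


The element 2 + 4*sqrt(46) has minimal polynomial:
x^2 - 4*x - 732
Discriminant = (-4)^2 - 4*(-732)
= 16 + 2928
= 2944

2944


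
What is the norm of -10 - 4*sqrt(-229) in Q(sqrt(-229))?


N(a + b*sqrt(d)) = a^2 - d*b^2
= (-10)^2 - (-229)*(-4)^2
= 100 + 3664
= 3764

3764
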